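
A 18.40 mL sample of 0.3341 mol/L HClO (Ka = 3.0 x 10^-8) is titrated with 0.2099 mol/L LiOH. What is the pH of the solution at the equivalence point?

10.32

n(HClO) = 0.3341 x 0.01840 = 0.006147 mol; V(LiOH) at equivalence = 0.006147/0.2099 = 0.02929 L.
At equivalence all the acid is converted to ClO-; total volume = 0.01840 + 0.02929 = 0.04769 L, so [ClO-] = 0.006147/0.04769 = 0.1289 M.
Kb = Kw/Ka = 1.0e-14 / 3.0 x 10^-8 = 3.33e-7.
[OH^-] = sqrt(Kb x [ClO-]) = sqrt(3.33e-7 x 0.1289) = 0.000207 M.
pOH = 3.68, so pH = 14.00 - 3.68 = 10.32.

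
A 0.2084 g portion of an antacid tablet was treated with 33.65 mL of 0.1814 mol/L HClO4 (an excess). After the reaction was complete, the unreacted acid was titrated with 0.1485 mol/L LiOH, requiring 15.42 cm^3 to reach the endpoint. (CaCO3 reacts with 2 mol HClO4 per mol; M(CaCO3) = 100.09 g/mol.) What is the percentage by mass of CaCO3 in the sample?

Total n(HClO4) added = 0.1814 x 0.03365 = 0.006104 mol.
n(LiOH) used = 0.1485 x 0.01542 = 0.002290 mol, which equals the excess n(HClO4).
So n(HClO4) consumed by the sample = 0.006104 - 0.002290 = 0.003814 mol.
n(CaCO3) = 0.003814 / 2 = 0.001907 mol.
mass CaCO3 = 0.001907 x 100.09 = 0.1909 g, so %CaCO3 = 0.1909/0.2084 x 100 = 91.6%.

91.6%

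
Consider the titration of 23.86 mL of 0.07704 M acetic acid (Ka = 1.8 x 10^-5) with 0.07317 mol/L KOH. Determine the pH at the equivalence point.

8.66

n(CH3COOH) = 0.07704 x 0.02386 = 0.001838 mol; V(KOH) at equivalence = 0.001838/0.07317 = 0.02512 L.
At equivalence all the acid is converted to CH3COO-; total volume = 0.02386 + 0.02512 = 0.04898 L, so [CH3COO-] = 0.001838/0.04898 = 0.03753 M.
Kb = Kw/Ka = 1.0e-14 / 1.8 x 10^-5 = 5.56e-10.
[OH^-] = sqrt(Kb x [CH3COO-]) = sqrt(5.56e-10 x 0.03753) = 4.57e-6 M.
pOH = 5.34, so pH = 14.00 - 5.34 = 8.66.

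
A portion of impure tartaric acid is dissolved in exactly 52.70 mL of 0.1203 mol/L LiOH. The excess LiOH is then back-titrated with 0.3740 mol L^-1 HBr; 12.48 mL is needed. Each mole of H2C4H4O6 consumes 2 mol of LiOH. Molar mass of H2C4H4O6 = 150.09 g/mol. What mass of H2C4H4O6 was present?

Total n(LiOH) added = 0.1203 x 0.05270 = 0.006340 mol.
n(HBr) used = 0.3740 x 0.01248 = 0.004668 mol, which equals the excess n(LiOH).
So n(LiOH) consumed by the sample = 0.006340 - 0.004668 = 0.001672 mol.
n(H2C4H4O6) = 0.001672 / 2 = 0.0008361 mol.
mass = 0.0008361 mol x 150.09 g/mol = 0.125 g.

0.125 g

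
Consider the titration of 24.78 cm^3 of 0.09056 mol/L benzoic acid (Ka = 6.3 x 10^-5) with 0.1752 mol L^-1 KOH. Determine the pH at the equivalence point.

8.49

n(C6H5COOH) = 0.09056 x 0.02478 = 0.002244 mol; V(KOH) at equivalence = 0.002244/0.1752 = 0.01281 L.
At equivalence all the acid is converted to C6H5COO-; total volume = 0.02478 + 0.01281 = 0.03759 L, so [C6H5COO-] = 0.002244/0.03759 = 0.05970 M.
Kb = Kw/Ka = 1.0e-14 / 6.3 x 10^-5 = 1.59e-10.
[OH^-] = sqrt(Kb x [C6H5COO-]) = sqrt(1.59e-10 x 0.05970) = 3.08e-6 M.
pOH = 5.51, so pH = 14.00 - 5.51 = 8.49.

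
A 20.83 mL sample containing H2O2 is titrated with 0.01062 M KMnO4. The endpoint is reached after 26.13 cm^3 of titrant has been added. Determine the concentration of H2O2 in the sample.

0.0333 M

n(KMnO4) = 0.01062 x 0.02613 = 0.0002775 mol.
From the balanced equation, 2 mol KMnO4 reacts with 5 mol H2O2, so n(H2O2) = 0.0002775 x 5/2 = 0.0006938 mol.
[H2O2] = 0.0006938 / 0.02083 L = 0.0333 M.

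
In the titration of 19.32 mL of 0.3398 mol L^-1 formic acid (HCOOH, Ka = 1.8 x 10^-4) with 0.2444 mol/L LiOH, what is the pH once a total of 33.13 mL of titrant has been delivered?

12.47

n(acid) = 0.3398 x 0.01932 = 0.006565 mol; n(LiOH) added = 0.2444 x 0.03313 = 0.008097 mol.
Base is in excess by 0.008097 - 0.006565 = 0.001532 mol in a total volume of 0.05245 L.
[OH^-] = 0.001532/0.05245 = 0.02921 M, so pOH = 1.53 and pH = 14.00 - 1.53 = 12.47.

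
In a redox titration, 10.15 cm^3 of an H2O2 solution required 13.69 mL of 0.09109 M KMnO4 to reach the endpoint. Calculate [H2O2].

n(KMnO4) = 0.09109 x 0.01369 = 0.001247 mol.
From the balanced equation, 2 mol KMnO4 reacts with 5 mol H2O2, so n(H2O2) = 0.001247 x 5/2 = 0.003118 mol.
[H2O2] = 0.003118 / 0.01015 L = 0.307 M.

0.307 M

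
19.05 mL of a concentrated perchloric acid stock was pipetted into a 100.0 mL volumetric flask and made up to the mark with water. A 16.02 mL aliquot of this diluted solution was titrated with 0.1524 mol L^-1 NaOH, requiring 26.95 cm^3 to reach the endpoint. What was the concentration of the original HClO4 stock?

n(NaOH) = 0.1524 x 0.02695 = 0.004107 mol.
n(HClO4) in the aliquot = 0.004107 mol.
[diluted HClO4] = 0.004107 / 0.01602 = 0.2564 M.
Dilution factor = 100.0/19.05 = 5.249, so [stock] = 0.2564 x 5.249 = 1.35 M.

1.35 M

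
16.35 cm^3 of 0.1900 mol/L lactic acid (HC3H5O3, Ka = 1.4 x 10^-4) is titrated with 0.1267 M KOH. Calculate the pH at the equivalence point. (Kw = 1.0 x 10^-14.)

8.37

n(HC3H5O3) = 0.1900 x 0.01635 = 0.003107 mol; V(KOH) at equivalence = 0.003107/0.1267 = 0.02452 L.
At equivalence all the acid is converted to C3H5O3-; total volume = 0.01635 + 0.02452 = 0.04087 L, so [C3H5O3-] = 0.003107/0.04087 = 0.07601 M.
Kb = Kw/Ka = 1.0e-14 / 1.4 x 10^-4 = 7.14e-11.
[OH^-] = sqrt(Kb x [C3H5O3-]) = sqrt(7.14e-11 x 0.07601) = 2.33e-6 M.
pOH = 5.63, so pH = 14.00 - 5.63 = 8.37.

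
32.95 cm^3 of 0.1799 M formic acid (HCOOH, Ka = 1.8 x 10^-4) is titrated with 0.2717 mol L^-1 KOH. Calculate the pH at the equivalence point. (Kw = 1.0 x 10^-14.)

8.39

n(HCOOH) = 0.1799 x 0.03295 = 0.005928 mol; V(KOH) at equivalence = 0.005928/0.2717 = 0.02182 L.
At equivalence all the acid is converted to HCOO-; total volume = 0.03295 + 0.02182 = 0.05477 L, so [HCOO-] = 0.005928/0.05477 = 0.1082 M.
Kb = Kw/Ka = 1.0e-14 / 1.8 x 10^-4 = 5.56e-11.
[OH^-] = sqrt(Kb x [HCOO-]) = sqrt(5.56e-11 x 0.1082) = 2.45e-6 M.
pOH = 5.61, so pH = 14.00 - 5.61 = 8.39.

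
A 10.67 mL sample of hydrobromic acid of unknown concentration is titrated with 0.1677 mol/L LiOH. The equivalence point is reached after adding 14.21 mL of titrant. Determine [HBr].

0.223 M

n(LiOH) delivered = 0.1677 x 0.01421 = 0.002383 mol.
For a 1:1 reaction, n(HBr) = 0.002383 mol.
[HBr] = 0.002383 mol / 0.01067 L = 0.223 M.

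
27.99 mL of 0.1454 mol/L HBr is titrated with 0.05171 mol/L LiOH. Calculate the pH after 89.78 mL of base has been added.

n(acid) = 0.1454 x 0.02799 = 0.004070 mol; n(LiOH) added = 0.05171 x 0.08978 = 0.004643 mol.
Base is in excess by 0.004643 - 0.004070 = 0.0005728 mol in a total volume of 0.1178 L.
[OH^-] = 0.0005728/0.1178 = 0.004864 M, so pOH = 2.31 and pH = 14.00 - 2.31 = 11.69.

11.69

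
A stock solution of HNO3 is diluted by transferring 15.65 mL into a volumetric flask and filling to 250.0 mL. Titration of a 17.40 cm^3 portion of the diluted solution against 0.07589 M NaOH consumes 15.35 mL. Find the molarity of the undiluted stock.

n(NaOH) = 0.07589 x 0.01535 = 0.001165 mol.
n(HNO3) in the aliquot = 0.001165 mol.
[diluted HNO3] = 0.001165 / 0.01740 = 0.06695 M.
Dilution factor = 250.0/15.65 = 15.97, so [stock] = 0.06695 x 15.97 = 1.07 M.

1.07 M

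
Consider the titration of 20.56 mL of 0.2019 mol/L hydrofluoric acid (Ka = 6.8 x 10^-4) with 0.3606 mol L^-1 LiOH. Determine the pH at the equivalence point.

8.14

n(HF) = 0.2019 x 0.02056 = 0.004151 mol; V(LiOH) at equivalence = 0.004151/0.3606 = 0.01151 L.
At equivalence all the acid is converted to F-; total volume = 0.02056 + 0.01151 = 0.03207 L, so [F-] = 0.004151/0.03207 = 0.1294 M.
Kb = Kw/Ka = 1.0e-14 / 6.8 x 10^-4 = 1.47e-11.
[OH^-] = sqrt(Kb x [F-]) = sqrt(1.47e-11 x 0.1294) = 1.38e-6 M.
pOH = 5.86, so pH = 14.00 - 5.86 = 8.14.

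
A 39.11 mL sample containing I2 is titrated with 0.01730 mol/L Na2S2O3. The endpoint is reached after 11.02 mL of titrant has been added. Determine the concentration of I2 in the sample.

n(Na2S2O3) = 0.01730 x 0.01102 = 0.0001906 mol.
From the balanced equation, 2 mol Na2S2O3 reacts with 1 mol I2, so n(I2) = 0.0001906 x 1/2 = 9.532e-5 mol.
[I2] = 9.532e-5 / 0.03911 L = 0.00244 M.

0.00244 M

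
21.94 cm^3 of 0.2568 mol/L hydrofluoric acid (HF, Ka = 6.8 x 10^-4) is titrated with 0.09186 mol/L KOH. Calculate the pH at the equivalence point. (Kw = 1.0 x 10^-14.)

8.00

n(HF) = 0.2568 x 0.02194 = 0.005634 mol; V(KOH) at equivalence = 0.005634/0.09186 = 0.06133 L.
At equivalence all the acid is converted to F-; total volume = 0.02194 + 0.06133 = 0.08327 L, so [F-] = 0.005634/0.08327 = 0.06766 M.
Kb = Kw/Ka = 1.0e-14 / 6.8 x 10^-4 = 1.47e-11.
[OH^-] = sqrt(Kb x [F-]) = sqrt(1.47e-11 x 0.06766) = 9.97e-7 M.
pOH = 6.00, so pH = 14.00 - 6.00 = 8.00.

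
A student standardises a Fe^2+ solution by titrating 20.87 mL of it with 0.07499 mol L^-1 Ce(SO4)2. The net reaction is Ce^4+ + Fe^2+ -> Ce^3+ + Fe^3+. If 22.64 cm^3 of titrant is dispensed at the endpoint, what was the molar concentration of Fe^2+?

0.0813 M

n(Ce(SO4)2) = 0.07499 x 0.02264 = 0.001698 mol.
From the balanced equation, 1 mol Ce(SO4)2 reacts with 1 mol Fe^2+, so n(Fe^2+) = 0.001698 x 1/1 = 0.001698 mol.
[Fe^2+] = 0.001698 / 0.02087 L = 0.0813 M.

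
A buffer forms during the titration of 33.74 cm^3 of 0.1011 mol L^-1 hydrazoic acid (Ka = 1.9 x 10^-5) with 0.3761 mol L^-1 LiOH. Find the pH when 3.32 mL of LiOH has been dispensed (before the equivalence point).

Initial n(HN3) = 0.1011 x 0.03374 = 0.003411 mol.
n(LiOH) added = 0.3761 x 0.003320 = 0.001249 mol, converting that many moles of HN3 to N3-.
Remaining n(HN3) = 0.002162 mol; n(N3-) = 0.001249 mol.
By Henderson-Hasselbalch, pH = pKa + log([A^-]/[HA]) = 4.72 + log(0.001249/0.002162) = 4.72 + (-0.24) = 4.48.

4.48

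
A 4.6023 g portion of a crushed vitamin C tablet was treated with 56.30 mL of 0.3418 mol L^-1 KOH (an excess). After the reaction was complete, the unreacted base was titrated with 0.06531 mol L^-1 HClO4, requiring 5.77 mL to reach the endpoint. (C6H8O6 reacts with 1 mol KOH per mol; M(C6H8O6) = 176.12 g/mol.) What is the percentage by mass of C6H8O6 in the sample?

Total n(KOH) added = 0.3418 x 0.05630 = 0.01924 mol.
n(HClO4) used = 0.06531 x 0.005770 = 0.0003768 mol, which equals the excess n(KOH).
So n(KOH) consumed by the sample = 0.01924 - 0.0003768 = 0.01887 mol.
n(C6H8O6) = 0.01887 / 1 = 0.01887 mol.
mass C6H8O6 = 0.01887 x 176.12 = 3.323 g, so %C6H8O6 = 3.323/4.6023 x 100 = 72.2%.

72.2%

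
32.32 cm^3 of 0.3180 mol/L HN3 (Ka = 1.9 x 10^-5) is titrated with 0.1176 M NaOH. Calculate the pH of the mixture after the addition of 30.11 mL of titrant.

4.44

Initial n(HN3) = 0.3180 x 0.03232 = 0.01028 mol.
n(NaOH) added = 0.1176 x 0.03011 = 0.003541 mol, converting that many moles of HN3 to N3-.
Remaining n(HN3) = 0.006737 mol; n(N3-) = 0.003541 mol.
By Henderson-Hasselbalch, pH = pKa + log([A^-]/[HA]) = 4.72 + log(0.003541/0.006737) = 4.72 + (-0.28) = 4.44.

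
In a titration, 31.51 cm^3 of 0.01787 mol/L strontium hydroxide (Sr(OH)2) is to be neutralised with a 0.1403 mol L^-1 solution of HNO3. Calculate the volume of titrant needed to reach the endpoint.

n(Sr(OH)2) = 0.01787 mol/L x 0.03151 L = 0.0005631 mol.
The neutralisation is 1 Sr(OH)2 : 2 HNO3, so n(HNO3) = 0.0005631 x 2/1 = 0.001126 mol.
V(HNO3) = 0.001126 / 0.1403 = 0.008027 L = 8.03 mL.

8.03 mL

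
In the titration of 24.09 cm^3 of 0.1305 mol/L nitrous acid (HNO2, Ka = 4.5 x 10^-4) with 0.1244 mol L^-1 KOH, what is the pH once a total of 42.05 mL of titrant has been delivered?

n(acid) = 0.1305 x 0.02409 = 0.003144 mol; n(KOH) added = 0.1244 x 0.04205 = 0.005231 mol.
Base is in excess by 0.005231 - 0.003144 = 0.002087 mol in a total volume of 0.06614 L.
[OH^-] = 0.002087/0.06614 = 0.03156 M, so pOH = 1.50 and pH = 14.00 - 1.50 = 12.50.

12.50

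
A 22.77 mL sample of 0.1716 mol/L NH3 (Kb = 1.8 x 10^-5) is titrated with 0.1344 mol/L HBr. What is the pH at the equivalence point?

5.19

n(NH3) = 0.1716 x 0.02277 = 0.003907 mol; V(HBr) at equivalence = 0.003907/0.1344 = 0.02907 L.
At equivalence the base is fully converted to NH4+; total volume = 0.05184 L, so [NH4+] = 0.003907/0.05184 = 0.07537 M.
Ka(NH4+) = Kw/Kb = 1.0e-14 / 1.8 x 10^-5 = 5.56e-10.
[H^+] = sqrt(Ka x [NH4+]) = sqrt(5.56e-10 x 0.07537) = 6.47e-6 M.
pH = -log(6.47e-6) = 5.19.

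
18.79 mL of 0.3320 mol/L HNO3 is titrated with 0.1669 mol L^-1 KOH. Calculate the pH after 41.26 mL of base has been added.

n(acid) = 0.3320 x 0.01879 = 0.006238 mol; n(KOH) added = 0.1669 x 0.04126 = 0.006886 mol.
Base is in excess by 0.006886 - 0.006238 = 0.0006480 mol in a total volume of 0.06005 L.
[OH^-] = 0.0006480/0.06005 = 0.01079 M, so pOH = 1.97 and pH = 14.00 - 1.97 = 12.03.

12.03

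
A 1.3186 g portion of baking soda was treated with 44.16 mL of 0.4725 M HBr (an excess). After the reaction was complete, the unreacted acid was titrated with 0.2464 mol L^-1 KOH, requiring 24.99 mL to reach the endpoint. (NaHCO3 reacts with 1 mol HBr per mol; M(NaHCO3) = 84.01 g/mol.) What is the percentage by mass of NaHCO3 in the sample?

93.7%

Total n(HBr) added = 0.4725 x 0.04416 = 0.02087 mol.
n(KOH) used = 0.2464 x 0.02499 = 0.006158 mol, which equals the excess n(HBr).
So n(HBr) consumed by the sample = 0.02087 - 0.006158 = 0.01471 mol.
n(NaHCO3) = 0.01471 / 1 = 0.01471 mol.
mass NaHCO3 = 0.01471 x 84.01 = 1.236 g, so %NaHCO3 = 1.236/1.3186 x 100 = 93.7%.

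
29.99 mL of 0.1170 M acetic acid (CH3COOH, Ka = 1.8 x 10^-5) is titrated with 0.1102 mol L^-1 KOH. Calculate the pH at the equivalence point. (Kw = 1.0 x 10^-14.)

n(CH3COOH) = 0.1170 x 0.02999 = 0.003509 mol; V(KOH) at equivalence = 0.003509/0.1102 = 0.03184 L.
At equivalence all the acid is converted to CH3COO-; total volume = 0.02999 + 0.03184 = 0.06183 L, so [CH3COO-] = 0.003509/0.06183 = 0.05675 M.
Kb = Kw/Ka = 1.0e-14 / 1.8 x 10^-5 = 5.56e-10.
[OH^-] = sqrt(Kb x [CH3COO-]) = sqrt(5.56e-10 x 0.05675) = 5.61e-6 M.
pOH = 5.25, so pH = 14.00 - 5.25 = 8.75.

8.75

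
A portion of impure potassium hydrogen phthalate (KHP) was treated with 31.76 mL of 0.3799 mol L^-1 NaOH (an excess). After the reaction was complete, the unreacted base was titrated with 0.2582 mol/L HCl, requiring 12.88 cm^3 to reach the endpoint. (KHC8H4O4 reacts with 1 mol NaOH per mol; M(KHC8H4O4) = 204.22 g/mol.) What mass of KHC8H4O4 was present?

1.78 g

Total n(NaOH) added = 0.3799 x 0.03176 = 0.01207 mol.
n(HCl) used = 0.2582 x 0.01288 = 0.003326 mol, which equals the excess n(NaOH).
So n(NaOH) consumed by the sample = 0.01207 - 0.003326 = 0.008740 mol.
n(KHC8H4O4) = 0.008740 / 1 = 0.008740 mol.
mass = 0.008740 mol x 204.22 g/mol = 1.78 g.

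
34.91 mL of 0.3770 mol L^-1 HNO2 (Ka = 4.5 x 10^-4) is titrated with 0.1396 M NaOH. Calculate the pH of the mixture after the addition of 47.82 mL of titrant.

Initial n(HNO2) = 0.3770 x 0.03491 = 0.01316 mol.
n(NaOH) added = 0.1396 x 0.04782 = 0.006676 mol, converting that many moles of HNO2 to NO2-.
Remaining n(HNO2) = 0.006485 mol; n(NO2-) = 0.006676 mol.
By Henderson-Hasselbalch, pH = pKa + log([A^-]/[HA]) = 3.35 + log(0.006676/0.006485) = 3.35 + (+0.01) = 3.36.

3.36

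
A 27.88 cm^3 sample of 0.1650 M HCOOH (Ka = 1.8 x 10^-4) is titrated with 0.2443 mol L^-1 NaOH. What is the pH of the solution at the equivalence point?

8.37

n(HCOOH) = 0.1650 x 0.02788 = 0.004600 mol; V(NaOH) at equivalence = 0.004600/0.2443 = 0.01883 L.
At equivalence all the acid is converted to HCOO-; total volume = 0.02788 + 0.01883 = 0.04671 L, so [HCOO-] = 0.004600/0.04671 = 0.09848 M.
Kb = Kw/Ka = 1.0e-14 / 1.8 x 10^-4 = 5.56e-11.
[OH^-] = sqrt(Kb x [HCOO-]) = sqrt(5.56e-11 x 0.09848) = 2.34e-6 M.
pOH = 5.63, so pH = 14.00 - 5.63 = 8.37.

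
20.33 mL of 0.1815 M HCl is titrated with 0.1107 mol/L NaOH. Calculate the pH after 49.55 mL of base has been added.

12.41

n(acid) = 0.1815 x 0.02033 = 0.003690 mol; n(NaOH) added = 0.1107 x 0.04955 = 0.005485 mol.
Base is in excess by 0.005485 - 0.003690 = 0.001795 mol in a total volume of 0.06988 L.
[OH^-] = 0.001795/0.06988 = 0.02569 M, so pOH = 1.59 and pH = 14.00 - 1.59 = 12.41.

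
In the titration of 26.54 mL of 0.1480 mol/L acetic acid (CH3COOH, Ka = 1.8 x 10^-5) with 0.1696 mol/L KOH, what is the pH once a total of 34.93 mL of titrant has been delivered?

12.51

n(acid) = 0.1480 x 0.02654 = 0.003928 mol; n(KOH) added = 0.1696 x 0.03493 = 0.005924 mol.
Base is in excess by 0.005924 - 0.003928 = 0.001996 mol in a total volume of 0.06147 L.
[OH^-] = 0.001996/0.06147 = 0.03247 M, so pOH = 1.49 and pH = 14.00 - 1.49 = 12.51.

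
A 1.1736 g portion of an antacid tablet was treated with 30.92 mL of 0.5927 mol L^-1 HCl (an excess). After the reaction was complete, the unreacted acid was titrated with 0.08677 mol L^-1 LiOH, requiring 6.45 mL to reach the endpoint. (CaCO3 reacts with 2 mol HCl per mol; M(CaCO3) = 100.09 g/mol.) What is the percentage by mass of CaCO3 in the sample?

Total n(HCl) added = 0.5927 x 0.03092 = 0.01833 mol.
n(LiOH) used = 0.08677 x 0.006450 = 0.0005597 mol, which equals the excess n(HCl).
So n(HCl) consumed by the sample = 0.01833 - 0.0005597 = 0.01777 mol.
n(CaCO3) = 0.01777 / 2 = 0.008883 mol.
mass CaCO3 = 0.008883 x 100.09 = 0.8891 g, so %CaCO3 = 0.8891/1.1736 x 100 = 75.8%.

75.8%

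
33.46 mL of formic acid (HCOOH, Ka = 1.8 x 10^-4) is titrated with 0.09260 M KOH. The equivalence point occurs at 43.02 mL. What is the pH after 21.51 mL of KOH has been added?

21.51 mL is exactly half the equivalence volume (43.02/2), i.e. the half-equivalence point.
There, n(HA) = n(A^-), so pH = pKa = -log(1.8 x 10^-4) = 3.74.

3.74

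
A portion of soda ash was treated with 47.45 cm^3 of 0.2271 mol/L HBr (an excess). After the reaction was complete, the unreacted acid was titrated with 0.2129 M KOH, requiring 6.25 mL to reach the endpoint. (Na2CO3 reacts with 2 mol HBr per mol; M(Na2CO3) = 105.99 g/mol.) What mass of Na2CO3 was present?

0.501 g

Total n(HBr) added = 0.2271 x 0.04745 = 0.01078 mol.
n(KOH) used = 0.2129 x 0.006250 = 0.001331 mol, which equals the excess n(HBr).
So n(HBr) consumed by the sample = 0.01078 - 0.001331 = 0.009445 mol.
n(Na2CO3) = 0.009445 / 2 = 0.004723 mol.
mass = 0.004723 mol x 105.99 g/mol = 0.501 g.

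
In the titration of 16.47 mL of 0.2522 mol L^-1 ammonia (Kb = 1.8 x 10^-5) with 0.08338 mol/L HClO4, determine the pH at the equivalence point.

5.23

n(NH3) = 0.2522 x 0.01647 = 0.004154 mol; V(HClO4) at equivalence = 0.004154/0.08338 = 0.04982 L.
At equivalence the base is fully converted to NH4+; total volume = 0.06629 L, so [NH4+] = 0.004154/0.06629 = 0.06266 M.
Ka(NH4+) = Kw/Kb = 1.0e-14 / 1.8 x 10^-5 = 5.56e-10.
[H^+] = sqrt(Ka x [NH4+]) = sqrt(5.56e-10 x 0.06266) = 5.90e-6 M.
pH = -log(5.90e-6) = 5.23.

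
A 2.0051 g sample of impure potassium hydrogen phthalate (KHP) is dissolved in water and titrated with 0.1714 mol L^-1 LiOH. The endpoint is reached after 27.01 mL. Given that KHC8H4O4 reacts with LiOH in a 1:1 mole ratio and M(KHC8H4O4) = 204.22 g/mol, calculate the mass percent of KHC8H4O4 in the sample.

47.2%

n(LiOH) = 0.1714 x 0.02701 = 0.004630 mol.
n(KHC8H4O4) = 0.004630 / 1 = 0.004630 mol.
mass of KHC8H4O4 = 0.004630 x 204.22 = 0.9454 g.
% purity = 0.9454 / 2.0051 x 100 = 47.2%.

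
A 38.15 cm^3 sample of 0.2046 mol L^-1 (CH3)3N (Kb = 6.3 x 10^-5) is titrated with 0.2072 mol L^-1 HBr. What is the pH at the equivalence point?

5.39

n((CH3)3N) = 0.2046 x 0.03815 = 0.007805 mol; V(HBr) at equivalence = 0.007805/0.2072 = 0.03767 L.
At equivalence the base is fully converted to (CH3)3NH+; total volume = 0.07582 L, so [(CH3)3NH+] = 0.007805/0.07582 = 0.1029 M.
Ka((CH3)3NH+) = Kw/Kb = 1.0e-14 / 6.3 x 10^-5 = 1.59e-10.
[H^+] = sqrt(Ka x [(CH3)3NH+]) = sqrt(1.59e-10 x 0.1029) = 4.04e-6 M.
pH = -log(4.04e-6) = 5.39.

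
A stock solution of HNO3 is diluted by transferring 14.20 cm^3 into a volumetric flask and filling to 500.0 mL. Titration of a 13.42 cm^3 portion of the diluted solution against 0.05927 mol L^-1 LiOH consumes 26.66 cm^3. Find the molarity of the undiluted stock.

n(LiOH) = 0.05927 x 0.02666 = 0.001580 mol.
n(HNO3) in the aliquot = 0.001580 mol.
[diluted HNO3] = 0.001580 / 0.01342 = 0.1177 M.
Dilution factor = 500.0/14.20 = 35.21, so [stock] = 0.1177 x 35.21 = 4.15 M.

4.15 M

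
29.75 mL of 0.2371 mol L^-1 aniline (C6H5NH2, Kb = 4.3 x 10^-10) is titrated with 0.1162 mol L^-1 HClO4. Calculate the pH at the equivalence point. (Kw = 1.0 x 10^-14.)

n(C6H5NH2) = 0.2371 x 0.02975 = 0.007054 mol; V(HClO4) at equivalence = 0.007054/0.1162 = 0.06070 L.
At equivalence the base is fully converted to C6H5NH3+; total volume = 0.09045 L, so [C6H5NH3+] = 0.007054/0.09045 = 0.07798 M.
Ka(C6H5NH3+) = Kw/Kb = 1.0e-14 / 4.3 x 10^-10 = 2.33e-5.
[H^+] = sqrt(Ka x [C6H5NH3+]) = sqrt(2.33e-5 x 0.07798) = 0.00135 M.
pH = -log(0.00135) = 2.87.

2.87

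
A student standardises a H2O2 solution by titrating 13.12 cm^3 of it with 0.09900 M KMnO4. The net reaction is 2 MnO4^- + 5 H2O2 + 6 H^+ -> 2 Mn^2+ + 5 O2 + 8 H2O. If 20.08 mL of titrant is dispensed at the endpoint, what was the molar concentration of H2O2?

0.379 M

n(KMnO4) = 0.09900 x 0.02008 = 0.001988 mol.
From the balanced equation, 2 mol KMnO4 reacts with 5 mol H2O2, so n(H2O2) = 0.001988 x 5/2 = 0.004970 mol.
[H2O2] = 0.004970 / 0.01312 L = 0.379 M.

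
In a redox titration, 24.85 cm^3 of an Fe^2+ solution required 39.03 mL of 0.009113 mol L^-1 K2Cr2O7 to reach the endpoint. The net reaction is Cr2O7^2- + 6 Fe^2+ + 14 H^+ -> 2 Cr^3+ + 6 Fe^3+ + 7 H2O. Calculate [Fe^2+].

0.0859 M

n(K2Cr2O7) = 0.009113 x 0.03903 = 0.0003557 mol.
From the balanced equation, 1 mol K2Cr2O7 reacts with 6 mol Fe^2+, so n(Fe^2+) = 0.0003557 x 6/1 = 0.002134 mol.
[Fe^2+] = 0.002134 / 0.02485 L = 0.0859 M.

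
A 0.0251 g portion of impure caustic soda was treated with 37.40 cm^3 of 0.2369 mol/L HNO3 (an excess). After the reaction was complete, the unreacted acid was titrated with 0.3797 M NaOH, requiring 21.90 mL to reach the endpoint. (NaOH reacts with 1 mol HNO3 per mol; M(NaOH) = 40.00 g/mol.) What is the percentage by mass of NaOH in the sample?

Total n(HNO3) added = 0.2369 x 0.03740 = 0.008860 mol.
n(NaOH) used = 0.3797 x 0.02190 = 0.008315 mol, which equals the excess n(HNO3).
So n(HNO3) consumed by the sample = 0.008860 - 0.008315 = 0.0005446 mol.
n(NaOH) = 0.0005446 / 1 = 0.0005446 mol.
mass NaOH = 0.0005446 x 40.00 = 0.02179 g, so %NaOH = 0.02179/0.0251 x 100 = 86.8%.

86.8%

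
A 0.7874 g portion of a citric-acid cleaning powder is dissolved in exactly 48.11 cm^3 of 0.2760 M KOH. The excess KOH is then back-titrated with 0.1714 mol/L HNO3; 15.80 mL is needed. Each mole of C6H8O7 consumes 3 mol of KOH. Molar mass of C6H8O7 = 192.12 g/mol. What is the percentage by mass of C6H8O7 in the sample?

Total n(KOH) added = 0.2760 x 0.04811 = 0.01328 mol.
n(HNO3) used = 0.1714 x 0.01580 = 0.002708 mol, which equals the excess n(KOH).
So n(KOH) consumed by the sample = 0.01328 - 0.002708 = 0.01057 mol.
n(C6H8O7) = 0.01057 / 3 = 0.003523 mol.
mass C6H8O7 = 0.003523 x 192.12 = 0.6769 g, so %C6H8O7 = 0.6769/0.7874 x 100 = 86.0%.

86.0%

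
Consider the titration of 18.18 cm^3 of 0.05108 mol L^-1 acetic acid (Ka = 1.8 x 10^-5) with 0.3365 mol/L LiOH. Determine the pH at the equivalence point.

n(CH3COOH) = 0.05108 x 0.01818 = 0.0009286 mol; V(LiOH) at equivalence = 0.0009286/0.3365 = 0.002760 L.
At equivalence all the acid is converted to CH3COO-; total volume = 0.01818 + 0.002760 = 0.02094 L, so [CH3COO-] = 0.0009286/0.02094 = 0.04435 M.
Kb = Kw/Ka = 1.0e-14 / 1.8 x 10^-5 = 5.56e-10.
[OH^-] = sqrt(Kb x [CH3COO-]) = sqrt(5.56e-10 x 0.04435) = 4.96e-6 M.
pOH = 5.30, so pH = 14.00 - 5.30 = 8.70.

8.70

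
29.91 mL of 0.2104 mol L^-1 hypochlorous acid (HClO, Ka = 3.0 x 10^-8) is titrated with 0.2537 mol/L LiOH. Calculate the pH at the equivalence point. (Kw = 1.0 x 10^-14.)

10.29

n(HClO) = 0.2104 x 0.02991 = 0.006293 mol; V(LiOH) at equivalence = 0.006293/0.2537 = 0.02481 L.
At equivalence all the acid is converted to ClO-; total volume = 0.02991 + 0.02481 = 0.05472 L, so [ClO-] = 0.006293/0.05472 = 0.1150 M.
Kb = Kw/Ka = 1.0e-14 / 3.0 x 10^-8 = 3.33e-7.
[OH^-] = sqrt(Kb x [ClO-]) = sqrt(3.33e-7 x 0.1150) = 0.000196 M.
pOH = 3.71, so pH = 14.00 - 3.71 = 10.29.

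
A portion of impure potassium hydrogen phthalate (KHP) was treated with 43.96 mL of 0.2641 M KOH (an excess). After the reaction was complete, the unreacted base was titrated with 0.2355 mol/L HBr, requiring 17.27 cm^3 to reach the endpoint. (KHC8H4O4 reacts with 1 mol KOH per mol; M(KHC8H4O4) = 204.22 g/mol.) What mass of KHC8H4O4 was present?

Total n(KOH) added = 0.2641 x 0.04396 = 0.01161 mol.
n(HBr) used = 0.2355 x 0.01727 = 0.004067 mol, which equals the excess n(KOH).
So n(KOH) consumed by the sample = 0.01161 - 0.004067 = 0.007543 mol.
n(KHC8H4O4) = 0.007543 / 1 = 0.007543 mol.
mass = 0.007543 mol x 204.22 g/mol = 1.54 g.

1.54 g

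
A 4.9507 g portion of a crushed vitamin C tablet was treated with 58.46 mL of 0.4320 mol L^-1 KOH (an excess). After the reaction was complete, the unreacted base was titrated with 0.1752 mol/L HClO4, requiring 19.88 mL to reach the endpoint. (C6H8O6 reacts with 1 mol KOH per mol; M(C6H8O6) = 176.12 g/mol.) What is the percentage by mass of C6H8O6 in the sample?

77.5%

Total n(KOH) added = 0.4320 x 0.05846 = 0.02525 mol.
n(HClO4) used = 0.1752 x 0.01988 = 0.003483 mol, which equals the excess n(KOH).
So n(KOH) consumed by the sample = 0.02525 - 0.003483 = 0.02177 mol.
n(C6H8O6) = 0.02177 / 1 = 0.02177 mol.
mass C6H8O6 = 0.02177 x 176.12 = 3.834 g, so %C6H8O6 = 3.834/4.9507 x 100 = 77.5%.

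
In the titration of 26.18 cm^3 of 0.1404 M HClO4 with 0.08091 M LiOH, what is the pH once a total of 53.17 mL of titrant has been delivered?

11.90

n(acid) = 0.1404 x 0.02618 = 0.003676 mol; n(LiOH) added = 0.08091 x 0.05317 = 0.004302 mol.
Base is in excess by 0.004302 - 0.003676 = 0.0006263 mol in a total volume of 0.07935 L.
[OH^-] = 0.0006263/0.07935 = 0.007893 M, so pOH = 2.10 and pH = 14.00 - 2.10 = 11.90.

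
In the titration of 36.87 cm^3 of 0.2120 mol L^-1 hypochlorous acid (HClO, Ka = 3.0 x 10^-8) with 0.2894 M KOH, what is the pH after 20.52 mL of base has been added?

Initial n(HClO) = 0.2120 x 0.03687 = 0.007816 mol.
n(KOH) added = 0.2894 x 0.02052 = 0.005938 mol, converting that many moles of HClO to ClO-.
Remaining n(HClO) = 0.001878 mol; n(ClO-) = 0.005938 mol.
By Henderson-Hasselbalch, pH = pKa + log([A^-]/[HA]) = 7.52 + log(0.005938/0.001878) = 7.52 + (+0.50) = 8.02.

8.02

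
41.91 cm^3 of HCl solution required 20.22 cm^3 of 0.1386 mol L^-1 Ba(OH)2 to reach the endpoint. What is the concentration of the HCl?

n(Ba(OH)2) delivered = 0.1386 x 0.02022 = 0.002802 mol.
The reaction is 2 HCl + 1 Ba(OH)2, so n(HCl) = 0.002802 x 2/1 = 0.005605 mol.
[HCl] = 0.005605 mol / 0.04191 L = 0.134 M.

0.134 M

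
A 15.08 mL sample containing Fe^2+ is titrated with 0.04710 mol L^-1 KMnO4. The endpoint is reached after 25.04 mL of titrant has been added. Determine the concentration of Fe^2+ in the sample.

n(KMnO4) = 0.04710 x 0.02504 = 0.001179 mol.
From the balanced equation, 1 mol KMnO4 reacts with 5 mol Fe^2+, so n(Fe^2+) = 0.001179 x 5/1 = 0.005897 mol.
[Fe^2+] = 0.005897 / 0.01508 L = 0.391 M.

0.391 M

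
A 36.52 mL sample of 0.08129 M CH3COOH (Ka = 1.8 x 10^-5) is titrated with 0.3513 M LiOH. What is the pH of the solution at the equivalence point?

n(CH3COOH) = 0.08129 x 0.03652 = 0.002969 mol; V(LiOH) at equivalence = 0.002969/0.3513 = 0.008451 L.
At equivalence all the acid is converted to CH3COO-; total volume = 0.03652 + 0.008451 = 0.04497 L, so [CH3COO-] = 0.002969/0.04497 = 0.06601 M.
Kb = Kw/Ka = 1.0e-14 / 1.8 x 10^-5 = 5.56e-10.
[OH^-] = sqrt(Kb x [CH3COO-]) = sqrt(5.56e-10 x 0.06601) = 6.06e-6 M.
pOH = 5.22, so pH = 14.00 - 5.22 = 8.78.

8.78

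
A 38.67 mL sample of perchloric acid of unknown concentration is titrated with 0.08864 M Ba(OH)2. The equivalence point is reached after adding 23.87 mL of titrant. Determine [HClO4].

0.109 M

n(Ba(OH)2) delivered = 0.08864 x 0.02387 = 0.002116 mol.
The reaction is 2 HClO4 + 1 Ba(OH)2, so n(HClO4) = 0.002116 x 2/1 = 0.004232 mol.
[HClO4] = 0.004232 mol / 0.03867 L = 0.109 M.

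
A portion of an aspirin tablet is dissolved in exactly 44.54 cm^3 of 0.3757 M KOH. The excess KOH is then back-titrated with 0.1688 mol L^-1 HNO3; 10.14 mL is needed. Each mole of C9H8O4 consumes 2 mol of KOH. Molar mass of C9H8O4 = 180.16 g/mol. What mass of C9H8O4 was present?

Total n(KOH) added = 0.3757 x 0.04454 = 0.01673 mol.
n(HNO3) used = 0.1688 x 0.01014 = 0.001712 mol, which equals the excess n(KOH).
So n(KOH) consumed by the sample = 0.01673 - 0.001712 = 0.01502 mol.
n(C9H8O4) = 0.01502 / 2 = 0.007511 mol.
mass = 0.007511 mol x 180.16 g/mol = 1.35 g.

1.35 g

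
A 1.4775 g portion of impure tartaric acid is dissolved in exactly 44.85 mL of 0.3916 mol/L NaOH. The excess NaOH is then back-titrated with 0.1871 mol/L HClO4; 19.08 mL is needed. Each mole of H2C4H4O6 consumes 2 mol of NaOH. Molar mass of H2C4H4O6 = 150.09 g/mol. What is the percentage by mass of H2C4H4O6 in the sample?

Total n(NaOH) added = 0.3916 x 0.04485 = 0.01756 mol.
n(HClO4) used = 0.1871 x 0.01908 = 0.003570 mol, which equals the excess n(NaOH).
So n(NaOH) consumed by the sample = 0.01756 - 0.003570 = 0.01399 mol.
n(H2C4H4O6) = 0.01399 / 2 = 0.006997 mol.
mass H2C4H4O6 = 0.006997 x 150.09 = 1.050 g, so %H2C4H4O6 = 1.050/1.4775 x 100 = 71.1%.

71.1%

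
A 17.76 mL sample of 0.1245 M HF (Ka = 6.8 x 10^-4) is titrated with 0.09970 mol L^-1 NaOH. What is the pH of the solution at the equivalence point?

7.96

n(HF) = 0.1245 x 0.01776 = 0.002211 mol; V(NaOH) at equivalence = 0.002211/0.09970 = 0.02218 L.
At equivalence all the acid is converted to F-; total volume = 0.01776 + 0.02218 = 0.03994 L, so [F-] = 0.002211/0.03994 = 0.05536 M.
Kb = Kw/Ka = 1.0e-14 / 6.8 x 10^-4 = 1.47e-11.
[OH^-] = sqrt(Kb x [F-]) = sqrt(1.47e-11 x 0.05536) = 9.02e-7 M.
pOH = 6.04, so pH = 14.00 - 6.04 = 7.96.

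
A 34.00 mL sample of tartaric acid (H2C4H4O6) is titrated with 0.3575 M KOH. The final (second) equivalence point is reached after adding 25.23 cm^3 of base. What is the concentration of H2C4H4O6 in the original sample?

n(KOH) = 0.3575 x 0.02523 = 0.009020 mol.
At the final (second) equivalence point, 2 mol OH^- react per mol H2C4H4O6, so n(H2C4H4O6) = 0.009020 / 2 = 0.004510 mol.
[H2C4H4O6] = 0.004510 / 0.03400 L = 0.133 M.

0.133 M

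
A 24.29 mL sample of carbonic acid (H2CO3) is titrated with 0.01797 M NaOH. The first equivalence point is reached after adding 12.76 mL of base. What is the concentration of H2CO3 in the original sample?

0.00944 M

n(NaOH) = 0.01797 x 0.01276 = 0.0002293 mol.
At the first equivalence point, 1 mol OH^- react per mol H2CO3, so n(H2CO3) = 0.0002293 / 1 = 0.0002293 mol.
[H2CO3] = 0.0002293 / 0.02429 L = 0.00944 M.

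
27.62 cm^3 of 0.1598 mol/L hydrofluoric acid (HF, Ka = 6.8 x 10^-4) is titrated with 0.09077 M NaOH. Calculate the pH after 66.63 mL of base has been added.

n(acid) = 0.1598 x 0.02762 = 0.004414 mol; n(NaOH) added = 0.09077 x 0.06663 = 0.006048 mol.
Base is in excess by 0.006048 - 0.004414 = 0.001634 mol in a total volume of 0.09425 L.
[OH^-] = 0.001634/0.09425 = 0.01734 M, so pOH = 1.76 and pH = 14.00 - 1.76 = 12.24.

12.24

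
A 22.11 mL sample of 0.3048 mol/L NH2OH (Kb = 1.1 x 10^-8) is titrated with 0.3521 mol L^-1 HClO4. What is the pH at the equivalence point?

n(NH2OH) = 0.3048 x 0.02211 = 0.006739 mol; V(HClO4) at equivalence = 0.006739/0.3521 = 0.01914 L.
At equivalence the base is fully converted to NH3OH+; total volume = 0.04125 L, so [NH3OH+] = 0.006739/0.04125 = 0.1634 M.
Ka(NH3OH+) = Kw/Kb = 1.0e-14 / 1.1 x 10^-8 = 9.09e-7.
[H^+] = sqrt(Ka x [NH3OH+]) = sqrt(9.09e-7 x 0.1634) = 0.000385 M.
pH = -log(0.000385) = 3.41.

3.41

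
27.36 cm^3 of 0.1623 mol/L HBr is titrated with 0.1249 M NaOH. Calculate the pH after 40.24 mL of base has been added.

11.94

n(acid) = 0.1623 x 0.02736 = 0.004441 mol; n(NaOH) added = 0.1249 x 0.04024 = 0.005026 mol.
Base is in excess by 0.005026 - 0.004441 = 0.0005854 mol in a total volume of 0.06760 L.
[OH^-] = 0.0005854/0.06760 = 0.008660 M, so pOH = 2.06 and pH = 14.00 - 2.06 = 11.94.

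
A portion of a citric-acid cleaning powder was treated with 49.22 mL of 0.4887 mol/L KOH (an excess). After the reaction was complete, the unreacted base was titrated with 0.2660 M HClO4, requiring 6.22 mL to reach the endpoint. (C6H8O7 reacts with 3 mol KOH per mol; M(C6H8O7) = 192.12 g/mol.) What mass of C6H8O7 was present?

1.43 g

Total n(KOH) added = 0.4887 x 0.04922 = 0.02405 mol.
n(HClO4) used = 0.2660 x 0.006220 = 0.001655 mol, which equals the excess n(KOH).
So n(KOH) consumed by the sample = 0.02405 - 0.001655 = 0.02240 mol.
n(C6H8O7) = 0.02240 / 3 = 0.007466 mol.
mass = 0.007466 mol x 192.12 g/mol = 1.43 g.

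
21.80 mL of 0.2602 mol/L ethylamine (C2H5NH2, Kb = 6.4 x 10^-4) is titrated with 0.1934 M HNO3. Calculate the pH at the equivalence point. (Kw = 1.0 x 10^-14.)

5.88

n(C2H5NH2) = 0.2602 x 0.02180 = 0.005672 mol; V(HNO3) at equivalence = 0.005672/0.1934 = 0.02933 L.
At equivalence the base is fully converted to C2H5NH3+; total volume = 0.05113 L, so [C2H5NH3+] = 0.005672/0.05113 = 0.1109 M.
Ka(C2H5NH3+) = Kw/Kb = 1.0e-14 / 6.4 x 10^-4 = 1.56e-11.
[H^+] = sqrt(Ka x [C2H5NH3+]) = sqrt(1.56e-11 x 0.1109) = 1.32e-6 M.
pH = -log(1.32e-6) = 5.88.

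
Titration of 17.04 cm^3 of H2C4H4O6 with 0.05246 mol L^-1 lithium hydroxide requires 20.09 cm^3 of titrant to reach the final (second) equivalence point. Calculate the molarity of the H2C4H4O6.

0.0309 M

n(LiOH) = 0.05246 x 0.02009 = 0.001054 mol.
At the final (second) equivalence point, 2 mol OH^- react per mol H2C4H4O6, so n(H2C4H4O6) = 0.001054 / 2 = 0.0005270 mol.
[H2C4H4O6] = 0.0005270 / 0.01704 L = 0.0309 M.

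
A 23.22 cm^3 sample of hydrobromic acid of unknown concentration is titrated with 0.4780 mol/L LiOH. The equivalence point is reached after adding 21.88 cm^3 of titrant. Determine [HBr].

n(LiOH) delivered = 0.4780 x 0.02188 = 0.01046 mol.
For a 1:1 reaction, n(HBr) = 0.01046 mol.
[HBr] = 0.01046 mol / 0.02322 L = 0.450 M.

0.450 M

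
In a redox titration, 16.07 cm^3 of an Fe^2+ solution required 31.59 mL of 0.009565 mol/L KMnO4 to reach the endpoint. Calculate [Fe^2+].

0.0940 M

n(KMnO4) = 0.009565 x 0.03159 = 0.0003022 mol.
From the balanced equation, 1 mol KMnO4 reacts with 5 mol Fe^2+, so n(Fe^2+) = 0.0003022 x 5/1 = 0.001511 mol.
[Fe^2+] = 0.001511 / 0.01607 L = 0.0940 M.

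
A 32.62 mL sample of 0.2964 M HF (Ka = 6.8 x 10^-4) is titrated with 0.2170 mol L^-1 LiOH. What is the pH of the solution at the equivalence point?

8.13

n(HF) = 0.2964 x 0.03262 = 0.009669 mol; V(LiOH) at equivalence = 0.009669/0.2170 = 0.04456 L.
At equivalence all the acid is converted to F-; total volume = 0.03262 + 0.04456 = 0.07718 L, so [F-] = 0.009669/0.07718 = 0.1253 M.
Kb = Kw/Ka = 1.0e-14 / 6.8 x 10^-4 = 1.47e-11.
[OH^-] = sqrt(Kb x [F-]) = sqrt(1.47e-11 x 0.1253) = 1.36e-6 M.
pOH = 5.87, so pH = 14.00 - 5.87 = 8.13.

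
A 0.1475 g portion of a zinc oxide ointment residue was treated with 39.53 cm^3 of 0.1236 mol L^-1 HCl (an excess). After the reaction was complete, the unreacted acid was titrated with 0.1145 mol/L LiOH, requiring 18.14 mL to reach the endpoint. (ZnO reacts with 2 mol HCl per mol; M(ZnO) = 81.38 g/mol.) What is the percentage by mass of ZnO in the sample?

77.5%

Total n(HCl) added = 0.1236 x 0.03953 = 0.004886 mol.
n(LiOH) used = 0.1145 x 0.01814 = 0.002077 mol, which equals the excess n(HCl).
So n(HCl) consumed by the sample = 0.004886 - 0.002077 = 0.002809 mol.
n(ZnO) = 0.002809 / 2 = 0.001404 mol.
mass ZnO = 0.001404 x 81.38 = 0.1143 g, so %ZnO = 0.1143/0.1475 x 100 = 77.5%.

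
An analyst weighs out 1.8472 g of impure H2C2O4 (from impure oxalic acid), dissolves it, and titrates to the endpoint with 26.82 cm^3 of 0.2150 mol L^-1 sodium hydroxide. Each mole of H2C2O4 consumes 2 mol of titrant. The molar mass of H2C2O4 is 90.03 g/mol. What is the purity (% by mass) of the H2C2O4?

14.1%

n(NaOH) = 0.2150 x 0.02682 = 0.005766 mol.
n(H2C2O4) = 0.005766 / 2 = 0.002883 mol.
mass of H2C2O4 = 0.002883 x 90.03 = 0.2596 g.
% purity = 0.2596 / 1.8472 x 100 = 14.1%.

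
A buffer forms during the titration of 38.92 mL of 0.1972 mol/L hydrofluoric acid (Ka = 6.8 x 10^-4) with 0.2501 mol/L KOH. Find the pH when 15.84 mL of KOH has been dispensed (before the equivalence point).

Initial n(HF) = 0.1972 x 0.03892 = 0.007675 mol.
n(KOH) added = 0.2501 x 0.01584 = 0.003962 mol, converting that many moles of HF to F-.
Remaining n(HF) = 0.003713 mol; n(F-) = 0.003962 mol.
By Henderson-Hasselbalch, pH = pKa + log([A^-]/[HA]) = 3.17 + log(0.003962/0.003713) = 3.17 + (+0.03) = 3.20.

3.20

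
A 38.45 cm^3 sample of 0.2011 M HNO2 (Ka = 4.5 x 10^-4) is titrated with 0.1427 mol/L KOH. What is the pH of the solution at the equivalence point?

n(HNO2) = 0.2011 x 0.03845 = 0.007732 mol; V(KOH) at equivalence = 0.007732/0.1427 = 0.05419 L.
At equivalence all the acid is converted to NO2-; total volume = 0.03845 + 0.05419 = 0.09264 L, so [NO2-] = 0.007732/0.09264 = 0.08347 M.
Kb = Kw/Ka = 1.0e-14 / 4.5 x 10^-4 = 2.22e-11.
[OH^-] = sqrt(Kb x [NO2-]) = sqrt(2.22e-11 x 0.08347) = 1.36e-6 M.
pOH = 5.87, so pH = 14.00 - 5.87 = 8.13.

8.13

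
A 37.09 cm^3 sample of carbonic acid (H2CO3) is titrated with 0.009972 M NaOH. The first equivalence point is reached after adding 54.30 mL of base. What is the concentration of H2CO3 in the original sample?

n(NaOH) = 0.009972 x 0.05430 = 0.0005415 mol.
At the first equivalence point, 1 mol OH^- react per mol H2CO3, so n(H2CO3) = 0.0005415 / 1 = 0.0005415 mol.
[H2CO3] = 0.0005415 / 0.03709 L = 0.0146 M.

0.0146 M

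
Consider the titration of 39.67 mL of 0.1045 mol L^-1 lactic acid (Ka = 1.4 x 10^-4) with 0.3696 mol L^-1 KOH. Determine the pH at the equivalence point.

n(HC3H5O3) = 0.1045 x 0.03967 = 0.004146 mol; V(KOH) at equivalence = 0.004146/0.3696 = 0.01122 L.
At equivalence all the acid is converted to C3H5O3-; total volume = 0.03967 + 0.01122 = 0.05089 L, so [C3H5O3-] = 0.004146/0.05089 = 0.08147 M.
Kb = Kw/Ka = 1.0e-14 / 1.4 x 10^-4 = 7.14e-11.
[OH^-] = sqrt(Kb x [C3H5O3-]) = sqrt(7.14e-11 x 0.08147) = 2.41e-6 M.
pOH = 5.62, so pH = 14.00 - 5.62 = 8.38.

8.38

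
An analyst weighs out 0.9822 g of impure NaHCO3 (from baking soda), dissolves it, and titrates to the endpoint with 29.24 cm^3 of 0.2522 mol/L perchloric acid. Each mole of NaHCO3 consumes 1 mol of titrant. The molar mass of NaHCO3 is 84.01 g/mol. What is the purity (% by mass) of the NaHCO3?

n(HClO4) = 0.2522 x 0.02924 = 0.007374 mol.
n(NaHCO3) = 0.007374 / 1 = 0.007374 mol.
mass of NaHCO3 = 0.007374 x 84.01 = 0.6195 g.
% purity = 0.6195 / 0.9822 x 100 = 63.1%.

63.1%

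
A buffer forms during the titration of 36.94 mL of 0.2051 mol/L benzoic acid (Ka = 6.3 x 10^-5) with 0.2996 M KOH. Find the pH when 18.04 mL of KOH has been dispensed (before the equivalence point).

Initial n(C6H5COOH) = 0.2051 x 0.03694 = 0.007576 mol.
n(KOH) added = 0.2996 x 0.01804 = 0.005405 mol, converting that many moles of C6H5COOH to C6H5COO-.
Remaining n(C6H5COOH) = 0.002172 mol; n(C6H5COO-) = 0.005405 mol.
By Henderson-Hasselbalch, pH = pKa + log([A^-]/[HA]) = 4.20 + log(0.005405/0.002172) = 4.20 + (+0.40) = 4.60.

4.60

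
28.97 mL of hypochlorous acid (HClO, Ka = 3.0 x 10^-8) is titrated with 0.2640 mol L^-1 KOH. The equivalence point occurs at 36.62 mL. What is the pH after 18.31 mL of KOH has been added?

18.31 mL is exactly half the equivalence volume (36.62/2), i.e. the half-equivalence point.
There, n(HA) = n(A^-), so pH = pKa = -log(3.0 x 10^-8) = 7.52.

7.52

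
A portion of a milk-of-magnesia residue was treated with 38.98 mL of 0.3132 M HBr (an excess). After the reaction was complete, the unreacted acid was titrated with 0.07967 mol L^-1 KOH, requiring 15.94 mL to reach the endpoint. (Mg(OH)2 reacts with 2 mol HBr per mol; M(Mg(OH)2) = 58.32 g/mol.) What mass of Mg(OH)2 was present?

Total n(HBr) added = 0.3132 x 0.03898 = 0.01221 mol.
n(KOH) used = 0.07967 x 0.01594 = 0.001270 mol, which equals the excess n(HBr).
So n(HBr) consumed by the sample = 0.01221 - 0.001270 = 0.01094 mol.
n(Mg(OH)2) = 0.01094 / 2 = 0.005469 mol.
mass = 0.005469 mol x 58.32 g/mol = 0.319 g.

0.319 g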